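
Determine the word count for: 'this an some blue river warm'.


Counting words by splitting on spaces:
  Word 1: 'this'
  Word 2: 'an'
  Word 3: 'some'
  Word 4: 'blue'
  Word 5: 'river'
  Word 6: 'warm'
Total words: 6

6


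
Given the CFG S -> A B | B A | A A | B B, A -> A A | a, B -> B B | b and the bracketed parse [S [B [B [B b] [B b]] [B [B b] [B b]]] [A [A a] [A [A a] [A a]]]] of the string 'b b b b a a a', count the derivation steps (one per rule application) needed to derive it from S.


Every bracketed nonterminal node [X ...] in the tree is produced by exactly one rule application.
Reading the tree off as a leftmost derivation:
  Step 1: S  =>  B A   (applied S -> B A)
  Step 2: B A  =>  B B A   (applied B -> B B)
  Step 3: B B A  =>  B B B A   (applied B -> B B)
  Step 4: B B B A  =>  b B B A   (applied B -> b)
  Step 5: b B B A  =>  b b B A   (applied B -> b)
  Step 6: b b B A  =>  b b B B A   (applied B -> B B)
  Step 7: b b B B A  =>  b b b B A   (applied B -> b)
  Step 8: b b b B A  =>  b b b b A   (applied B -> b)
  Step 9: b b b b A  =>  b b b b A A   (applied A -> A A)
  Step 10: b b b b A A  =>  b b b b a A   (applied A -> a)
  Step 11: b b b b a A  =>  b b b b a A A   (applied A -> A A)
  Step 12: b b b b a A A  =>  b b b b a a A   (applied A -> a)
  Step 13: b b b b a a A  =>  b b b b a a a   (applied A -> a)
Final yield: b b b b a a a
Total rewrite steps: 13

13


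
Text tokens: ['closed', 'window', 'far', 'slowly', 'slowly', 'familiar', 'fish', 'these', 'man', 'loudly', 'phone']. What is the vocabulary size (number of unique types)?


Listing all tokens and tracking unique types:
  Token 1: 'closed' -> NEW (unique so far: 1)
  Token 2: 'window' -> NEW (unique so far: 2)
  Token 3: 'far' -> NEW (unique so far: 3)
  Token 4: 'slowly' -> NEW (unique so far: 4)
  Token 5: 'slowly' -> duplicate (unique so far: 4)
  Token 6: 'familiar' -> NEW (unique so far: 5)
  Token 7: 'fish' -> NEW (unique so far: 6)
  Token 8: 'these' -> NEW (unique so far: 7)
  Token 9: 'man' -> NEW (unique so far: 8)
  Token 10: 'loudly' -> NEW (unique so far: 9)
  Token 11: 'phone' -> NEW (unique so far: 10)
Unique types: ('closed', 'familiar', 'far', 'fish', 'loudly', 'man', 'phone', 'slowly', 'these', 'window')
Vocabulary size: 10

10


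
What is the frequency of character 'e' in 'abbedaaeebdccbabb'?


Scanning 'abbedaaeebdccbabb' for 'e':
  Position 3: 'e' -> MATCH (count: 1)
  Position 7: 'e' -> MATCH (count: 2)
  Position 8: 'e' -> MATCH (count: 3)
Total occurrences of 'e': 3

3


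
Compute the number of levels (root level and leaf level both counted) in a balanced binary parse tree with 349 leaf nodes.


In a balanced binary tree with n leaves the deepest leaf is ceil(log2(n)) edges below the root,
so counting node levels inclusive of root and leaves gives ceil(log2(n)) + 1 levels.
log2(349) = 8.4471
ceil(8.4471) = 9
levels = 9 + 1 = 10

10


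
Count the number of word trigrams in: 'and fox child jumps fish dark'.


Word trigrams from [6] words:
  Trigram 1: (and fox child)
  Trigram 2: (fox child jumps)
  Trigram 3: (child jumps fish)
  Trigram 4: (jumps fish dark)
Total word trigrams: 6 - 2 = 4

4


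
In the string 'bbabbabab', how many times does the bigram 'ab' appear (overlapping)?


Scanning 'bbabbabab' for bigram 'ab':
  Position 0: 'bb' -> no
  Position 1: 'ba' -> no
  Position 2: 'ab' -> MATCH
  Position 3: 'bb' -> no
  Position 4: 'ba' -> no
  Position 5: 'ab' -> MATCH
  Position 6: 'ba' -> no
  Position 7: 'ab' -> MATCH
Total matches: 3

3


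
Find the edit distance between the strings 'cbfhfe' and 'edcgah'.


Building DP table for s1='cbfhfe' (len 6) and s2='edcgah' (len 6):
       e  d  c  g  a  h
    0  1  2  3  4  5  6
  c 1  1  2  2  3  4  5
  b 2  2  2  3  3  4  5
  f 3  3  3  3  4  4  5
  h 4  4  4  4  4  5  4
  f 5  5  5  5  5  5  5
  e 6  5  6  6  6  6  6
Edit distance = dp[6][6] = 6

6


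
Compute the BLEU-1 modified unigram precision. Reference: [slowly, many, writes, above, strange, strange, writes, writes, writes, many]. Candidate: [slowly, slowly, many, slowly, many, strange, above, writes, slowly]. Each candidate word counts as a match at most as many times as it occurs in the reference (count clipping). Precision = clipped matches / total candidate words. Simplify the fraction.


Reference word counts: {'above': 1, 'many': 2, 'slowly': 1, 'strange': 2, 'writes': 4}
Checking each candidate word (with clipping):
  'slowly' -> in reference (ref count 1, used 1/1) -> match (matches: 1)
  'slowly' -> ref count 1 already used up (1/1) -> clipped, no match (matches: 1)
  'many' -> in reference (ref count 2, used 1/2) -> match (matches: 2)
  'slowly' -> ref count 1 already used up (1/1) -> clipped, no match (matches: 2)
  'many' -> in reference (ref count 2, used 2/2) -> match (matches: 3)
  'strange' -> in reference (ref count 2, used 1/2) -> match (matches: 4)
  'above' -> in reference (ref count 1, used 1/1) -> match (matches: 5)
  'writes' -> in reference (ref count 4, used 1/4) -> match (matches: 6)
  'slowly' -> ref count 1 already used up (1/1) -> clipped, no match (matches: 6)
Clipped matches: 6, Candidate length: 9
Precision = 6/9 = 2/3

2/3


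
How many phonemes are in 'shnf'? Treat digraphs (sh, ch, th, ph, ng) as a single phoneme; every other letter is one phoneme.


Parsing 'shnf' greedily, digraphs first:
  'sh' -> digraph (1 consonant phoneme) (phonemes so far: 1)
  'n' -> consonant phoneme (phonemes so far: 2)
  'f' -> consonant phoneme (phonemes so far: 3)
Total phonemes: 3

3


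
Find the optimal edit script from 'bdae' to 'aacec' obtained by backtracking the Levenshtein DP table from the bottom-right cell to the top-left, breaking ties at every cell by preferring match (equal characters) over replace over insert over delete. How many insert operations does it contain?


Edit distance = 4. Backtracking from cell (4, 5) with preference match > replace > insert > delete,
then listing the resulting alignment 'bdae' -> 'aacec' left to right:
  Step 1: replace b->a
  Step 2: replace d->a
  Step 3: replace a->c
  Step 4: keep 'e'
  Step 5: insert 'c' [insertion #1]
Total insertions: 1

1


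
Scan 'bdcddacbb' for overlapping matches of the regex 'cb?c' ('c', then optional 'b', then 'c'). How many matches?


Pattern: cb?c means 'c', then optional 'b', then 'c'.
Scanning 'bdcddacbb' position-by-position:
  Pos 0: window 'bdc' -> no
  Pos 1: window 'dcd' -> no
  Pos 2: window 'cdd' -> no
  Pos 3: window 'dda' -> no
  Pos 4: window 'dac' -> no
  Pos 5: window 'acb' -> no
  Pos 6: window 'cbb' -> no
  Pos 7: window 'bb' -> no
  Pos 8: window 'b' -> no
Total matches: 0

0


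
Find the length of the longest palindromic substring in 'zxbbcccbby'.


Scanning 'zxbbcccbby' for palindromic substrings.
Substring at positions 2-8: 'bbcccbb'.
Check: reverse('bbcccbb') = 'bbcccbb' -> palindrome confirmed.
Neighbouring characters ('x' / 'y') break symmetry, so it cannot extend further.
No longer palindromic substring exists; longest length = 7

7


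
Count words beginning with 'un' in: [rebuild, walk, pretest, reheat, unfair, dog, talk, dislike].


Checking each word for prefix 'un':
  'rebuild' -> no (count: 0)
  'walk' -> no (count: 0)
  'pretest' -> no (count: 0)
  'reheat' -> no (count: 0)
  'unfair' -> YES, starts with 'un' (count: 1)
  'dog' -> no (count: 1)
  'talk' -> no (count: 1)
  'dislike' -> no (count: 1)
Total with prefix 'un': 1

1


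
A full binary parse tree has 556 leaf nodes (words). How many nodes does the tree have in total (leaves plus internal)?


Leaf nodes (terminals): 556
Internal nodes = n - 1 = 556 - 1 = 555
Total = leaves + internal = 556 + 555 = 1111

1111


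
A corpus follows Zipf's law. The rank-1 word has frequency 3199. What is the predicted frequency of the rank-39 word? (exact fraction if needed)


Zipf's law: freq(rank) = f1 / rank
f1 = 3199, rank = 39
freq = 3199 / 39
GCD(3199, 39) = 1
Simplified: 3199/39

3199/39


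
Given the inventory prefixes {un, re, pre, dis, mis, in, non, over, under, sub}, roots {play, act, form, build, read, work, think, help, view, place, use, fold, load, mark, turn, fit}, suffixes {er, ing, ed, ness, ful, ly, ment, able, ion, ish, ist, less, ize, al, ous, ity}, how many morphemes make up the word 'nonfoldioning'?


Segmenting 'nonfoldioning' against the inventory:
  'non' -> prefix (morpheme 1)
  'fold' -> root (morpheme 2)
  'ion' -> suffix (morpheme 3)
  'ing' -> suffix (morpheme 4)
Total morphemes: 4

4


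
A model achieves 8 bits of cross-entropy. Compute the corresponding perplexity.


Perplexity formula: PP = 2^H
H = 8
PP = 2^8
Steps: 2^1 = 2, 2^2 = 4, 2^3 = 8, 2^4 = 16, 2^5 = 32, 2^6 = 64, 2^7 = 128, 2^8 = 256
PP = 256

256


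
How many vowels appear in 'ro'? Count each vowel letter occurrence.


Scanning each character of 'ro':
  Position 1: 'r' -> consonant (running count: 0)
  Position 2: 'o' -> vowel (running count: 1)
Total vowels: 1

1


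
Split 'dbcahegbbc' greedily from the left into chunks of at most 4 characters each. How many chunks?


'dbcahegbbc' has 10 characters.
Chunking with max size 4:
  Chunk 1: 'dbca' (positions 0-3)
  Chunk 2: 'hegb' (positions 4-7)
  Chunk 3: 'bc' (positions 8-9)
Total chunks: ceil(10 / 4) = 3

3


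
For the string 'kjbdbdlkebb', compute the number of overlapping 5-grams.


String 'kjbdbdlkebb' has length L = 11.
Number of overlapping n-grams = L - n + 1
Substituting: 11 - 5 + 1 = 7

7


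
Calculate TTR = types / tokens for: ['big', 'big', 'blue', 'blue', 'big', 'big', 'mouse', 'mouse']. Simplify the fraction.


Tokens: 8
Unique types: ('big', 'blue', 'mouse') = 3
TTR = 3/8
Already in lowest terms.

3/8


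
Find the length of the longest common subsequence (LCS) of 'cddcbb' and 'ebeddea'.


DP table for LCS of 'cddcbb' and 'ebeddea':
       e  b  e  d  d  e  a
    0  0  0  0  0  0  0  0
  c 0  0  0  0  0  0  0  0
  d 0  0  0  0  1  1  1  1
  d 0  0  0  0  1  2  2  2
  c 0  0  0  0  1  2  2  2
  b 0  0  1  1  1  2  2  2
  b 0  0  1  1  1  2  2  2
LCS: 'dd'
LCS length = 2

2


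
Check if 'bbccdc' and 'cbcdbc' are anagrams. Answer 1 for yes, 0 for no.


Sort characters of 'bbccdc': 'bbcccd'
Sort characters of 'cbcdbc': 'bbcccd'
Sorted forms match -> they ARE anagrams
Result: 1

1


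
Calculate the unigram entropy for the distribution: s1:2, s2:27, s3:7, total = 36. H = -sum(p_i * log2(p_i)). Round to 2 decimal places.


Computing entropy H = -sum(p_i * log2(p_i)):
  s1: p = 2/36 = 0.0556, -p*log2(p) = 0.2317
  s2: p = 27/36 = 0.7500, -p*log2(p) = 0.3113
  s3: p = 7/36 = 0.1944, -p*log2(p) = 0.4594
H = sum of terms = 1.0024
Rounded to 2 decimals: 1.00

1.00


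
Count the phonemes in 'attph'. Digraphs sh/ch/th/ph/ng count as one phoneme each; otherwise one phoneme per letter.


Parsing 'attph' greedily, digraphs first:
  'a' -> vowel phoneme (phonemes so far: 1)
  't' -> consonant phoneme (phonemes so far: 2)
  't' -> consonant phoneme (phonemes so far: 3)
  'ph' -> digraph (1 consonant phoneme) (phonemes so far: 4)
Total phonemes: 4

4


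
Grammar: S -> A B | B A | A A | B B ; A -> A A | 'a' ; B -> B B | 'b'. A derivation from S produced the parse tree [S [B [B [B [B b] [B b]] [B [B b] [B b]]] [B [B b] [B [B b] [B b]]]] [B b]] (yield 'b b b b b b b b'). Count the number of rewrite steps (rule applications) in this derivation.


Every bracketed nonterminal node [X ...] in the tree is produced by exactly one rule application.
Reading the tree off as a leftmost derivation:
  Step 1: S  =>  B B   (applied S -> B B)
  Step 2: B B  =>  B B B   (applied B -> B B)
  Step 3: B B B  =>  B B B B   (applied B -> B B)
  Step 4: B B B B  =>  B B B B B   (applied B -> B B)
  Step 5: B B B B B  =>  b B B B B   (applied B -> b)
  Step 6: b B B B B  =>  b b B B B   (applied B -> b)
  Step 7: b b B B B  =>  b b B B B B   (applied B -> B B)
  Step 8: b b B B B B  =>  b b b B B B   (applied B -> b)
  Step 9: b b b B B B  =>  b b b b B B   (applied B -> b)
  Step 10: b b b b B B  =>  b b b b B B B   (applied B -> B B)
  Step 11: b b b b B B B  =>  b b b b b B B   (applied B -> b)
  Step 12: b b b b b B B  =>  b b b b b B B B   (applied B -> B B)
  Step 13: b b b b b B B B  =>  b b b b b b B B   (applied B -> b)
  Step 14: b b b b b b B B  =>  b b b b b b b B   (applied B -> b)
  Step 15: b b b b b b b B  =>  b b b b b b b b   (applied B -> b)
Final yield: b b b b b b b b
Total rewrite steps: 15

15


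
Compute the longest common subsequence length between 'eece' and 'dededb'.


DP table for LCS of 'eece' and 'dededb':
       d  e  d  e  d  b
    0  0  0  0  0  0  0
  e 0  0  1  1  1  1  1
  e 0  0  1  1  2  2  2
  c 0  0  1  1  2  2  2
  e 0  0  1  1  2  2  2
LCS: 'ee'
LCS length = 2

2


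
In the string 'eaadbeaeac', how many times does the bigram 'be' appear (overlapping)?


Scanning 'eaadbeaeac' for bigram 'be':
  Position 0: 'ea' -> no
  Position 1: 'aa' -> no
  Position 2: 'ad' -> no
  Position 3: 'db' -> no
  Position 4: 'be' -> MATCH
  Position 5: 'ea' -> no
  Position 6: 'ae' -> no
  Position 7: 'ea' -> no
  Position 8: 'ac' -> no
Total matches: 1

1


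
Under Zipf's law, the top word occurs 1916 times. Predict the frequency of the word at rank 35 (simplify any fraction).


Zipf's law: freq(rank) = f1 / rank
f1 = 1916, rank = 35
freq = 1916 / 35
GCD(1916, 35) = 1
Simplified: 1916/35

1916/35


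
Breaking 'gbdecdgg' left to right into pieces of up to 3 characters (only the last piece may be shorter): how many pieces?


'gbdecdgg' has 8 characters.
Chunking with max size 3:
  Chunk 1: 'gbd' (positions 0-2)
  Chunk 2: 'ecd' (positions 3-5)
  Chunk 3: 'gg' (positions 6-7)
Total chunks: ceil(8 / 3) = 3

3


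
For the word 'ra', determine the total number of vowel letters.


Scanning each character of 'ra':
  Position 1: 'r' -> consonant (running count: 0)
  Position 2: 'a' -> vowel (running count: 1)
Total vowels: 1

1


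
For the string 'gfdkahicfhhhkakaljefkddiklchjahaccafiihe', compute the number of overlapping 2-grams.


String 'gfdkahicfhhhkakaljefkddiklchjahaccafiihe' has length L = 40.
Number of overlapping n-grams = L - n + 1
Substituting: 40 - 2 + 1 = 39

39


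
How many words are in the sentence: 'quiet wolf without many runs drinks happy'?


Counting words by splitting on spaces:
  Word 1: 'quiet'
  Word 2: 'wolf'
  Word 3: 'without'
  Word 4: 'many'
  Word 5: 'runs'
  Word 6: 'drinks'
  Word 7: 'happy'
Total words: 7

7


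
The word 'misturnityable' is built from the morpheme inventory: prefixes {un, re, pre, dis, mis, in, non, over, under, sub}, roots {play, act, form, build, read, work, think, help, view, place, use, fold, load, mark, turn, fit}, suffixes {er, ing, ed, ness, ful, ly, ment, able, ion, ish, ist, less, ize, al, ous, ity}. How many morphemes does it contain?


Segmenting 'misturnityable' against the inventory:
  'mis' -> prefix (morpheme 1)
  'turn' -> root (morpheme 2)
  'ity' -> suffix (morpheme 3)
  'able' -> suffix (morpheme 4)
Total morphemes: 4

4


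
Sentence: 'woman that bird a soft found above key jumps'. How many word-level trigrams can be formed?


Word trigrams from [9] words:
  Trigram 1: (woman that bird)
  Trigram 2: (that bird a)
  Trigram 3: (bird a soft)
  Trigram 4: (a soft found)
  Trigram 5: (soft found above)
  Trigram 6: (found above key)
  Trigram 7: (above key jumps)
Total word trigrams: 9 - 2 = 7

7


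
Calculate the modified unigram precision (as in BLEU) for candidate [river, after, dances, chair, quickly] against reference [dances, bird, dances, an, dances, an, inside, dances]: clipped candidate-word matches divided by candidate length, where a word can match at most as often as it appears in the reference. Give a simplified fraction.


Reference word counts: {'an': 2, 'bird': 1, 'dances': 4, 'inside': 1}
Checking each candidate word (with clipping):
  'river' -> not in reference -> no match (matches: 0)
  'after' -> not in reference -> no match (matches: 0)
  'dances' -> in reference (ref count 4, used 1/4) -> match (matches: 1)
  'chair' -> not in reference -> no match (matches: 1)
  'quickly' -> not in reference -> no match (matches: 1)
Clipped matches: 1, Candidate length: 5
Precision = 1/5

1/5


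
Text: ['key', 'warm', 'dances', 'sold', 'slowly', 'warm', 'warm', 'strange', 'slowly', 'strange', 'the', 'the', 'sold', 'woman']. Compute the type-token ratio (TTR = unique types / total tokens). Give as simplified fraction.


Tokens: 14
Unique types: ('dances', 'key', 'slowly', 'sold', 'strange', 'the', 'warm', 'woman') = 8
TTR = 8/14
Simplify: divide both by 2 -> 4/7
TTR = 4/7

4/7


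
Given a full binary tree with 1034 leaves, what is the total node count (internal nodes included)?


Leaf nodes (terminals): 1034
Internal nodes = n - 1 = 1034 - 1 = 1033
Total = leaves + internal = 1034 + 1033 = 2067

2067


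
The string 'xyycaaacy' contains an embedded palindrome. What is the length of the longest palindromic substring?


Scanning 'xyycaaacy' for palindromic substrings.
Substring at positions 2-8: 'ycaaacy'.
Check: reverse('ycaaacy') = 'ycaaacy' -> palindrome confirmed.
Neighbouring characters ('y' / '-') break symmetry, so it cannot extend further.
No longer palindromic substring exists; longest length = 7

7


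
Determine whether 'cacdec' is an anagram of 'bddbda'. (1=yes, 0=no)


Sort characters of 'cacdec': 'acccde'
Sort characters of 'bddbda': 'abbddd'
Sorted forms differ -> they are NOT anagrams
Result: 0

0


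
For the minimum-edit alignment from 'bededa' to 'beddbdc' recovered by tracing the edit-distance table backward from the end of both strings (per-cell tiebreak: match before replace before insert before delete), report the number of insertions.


Edit distance = 3. Backtracking from cell (6, 7) with preference match > replace > insert > delete,
then listing the resulting alignment 'bededa' -> 'beddbdc' left to right:
  Step 1: keep 'b'
  Step 2: keep 'e'
  Step 3: insert 'd' [insertion #1]
  Step 4: keep 'd'
  Step 5: replace e->b
  Step 6: keep 'd'
  Step 7: replace a->c
Total insertions: 1

1


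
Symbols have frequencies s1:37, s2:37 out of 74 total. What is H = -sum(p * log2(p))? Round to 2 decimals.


Computing entropy H = -sum(p_i * log2(p_i)):
  s1: p = 37/74 = 0.5000, -p*log2(p) = 0.5000
  s2: p = 37/74 = 0.5000, -p*log2(p) = 0.5000
H = sum of terms = 1.0000
Rounded to 2 decimals: 1.00

1.00


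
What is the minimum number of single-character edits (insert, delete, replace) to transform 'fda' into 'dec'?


Building DP table for s1='fda' (len 3) and s2='dec' (len 3):
       d  e  c
    0  1  2  3
  f 1  1  2  3
  d 2  1  2  3
  a 3  2  2  3
Edit distance = dp[3][3] = 3

3


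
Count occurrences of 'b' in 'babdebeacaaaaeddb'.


Scanning 'babdebeacaaaaeddb' for 'b':
  Position 0: 'b' -> MATCH (count: 1)
  Position 2: 'b' -> MATCH (count: 2)
  Position 5: 'b' -> MATCH (count: 3)
  Position 16: 'b' -> MATCH (count: 4)
Total occurrences of 'b': 4

4


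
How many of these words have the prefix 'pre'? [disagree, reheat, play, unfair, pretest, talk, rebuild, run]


Checking each word for prefix 'pre':
  'disagree' -> no (count: 0)
  'reheat' -> no (count: 0)
  'play' -> no (count: 0)
  'unfair' -> no (count: 0)
  'pretest' -> YES, starts with 'pre' (count: 1)
  'talk' -> no (count: 1)
  'rebuild' -> no (count: 1)
  'run' -> no (count: 1)
Total with prefix 'pre': 1

1


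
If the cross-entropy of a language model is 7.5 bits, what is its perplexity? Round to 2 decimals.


Perplexity formula: PP = 2^H
H = 7.5
PP = 2^7.5
Decompose: 2^7.5 = 2^7 * 2^0.5 = 2^7 * sqrt(2)
2^7 = 128, sqrt(2) ~ 1.4142136
PP ~ 128 * 1.4142136 = 181.0193408
Rounded to 2 decimals: 181.02

181.02


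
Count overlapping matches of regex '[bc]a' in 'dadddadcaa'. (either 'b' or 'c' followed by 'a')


Pattern: [bc]a means either 'b' or 'c' followed by 'a'.
Scanning 'dadddadcaa' position-by-position:
  Pos 0: window 'da' -> no
  Pos 1: window 'ad' -> no
  Pos 2: window 'dd' -> no
  Pos 3: window 'dd' -> no
  Pos 4: window 'da' -> no
  Pos 5: window 'ad' -> no
  Pos 6: window 'dc' -> no
  Pos 7: window 'ca' -> MATCH
  Pos 8: window 'aa' -> no
  Pos 9: window 'a' -> no
Total matches: 1

1


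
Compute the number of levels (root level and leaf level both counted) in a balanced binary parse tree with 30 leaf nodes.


In a balanced binary tree with n leaves the deepest leaf is ceil(log2(n)) edges below the root,
so counting node levels inclusive of root and leaves gives ceil(log2(n)) + 1 levels.
log2(30) = 4.9069
ceil(4.9069) = 5
levels = 5 + 1 = 6

6


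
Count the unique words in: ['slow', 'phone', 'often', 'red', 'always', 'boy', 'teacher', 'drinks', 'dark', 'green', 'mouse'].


Listing all tokens and tracking unique types:
  Token 1: 'slow' -> NEW (unique so far: 1)
  Token 2: 'phone' -> NEW (unique so far: 2)
  Token 3: 'often' -> NEW (unique so far: 3)
  Token 4: 'red' -> NEW (unique so far: 4)
  Token 5: 'always' -> NEW (unique so far: 5)
  Token 6: 'boy' -> NEW (unique so far: 6)
  Token 7: 'teacher' -> NEW (unique so far: 7)
  Token 8: 'drinks' -> NEW (unique so far: 8)
  Token 9: 'dark' -> NEW (unique so far: 9)
  Token 10: 'green' -> NEW (unique so far: 10)
  Token 11: 'mouse' -> NEW (unique so far: 11)
Unique types: ('always', 'boy', 'dark', 'drinks', 'green', 'mouse', 'often', 'phone', 'red', 'slow', 'teacher')
Vocabulary size: 11

11


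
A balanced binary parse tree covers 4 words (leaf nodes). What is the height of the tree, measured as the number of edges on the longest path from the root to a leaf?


In a balanced binary tree with n leaves the deepest leaf is ceil(log2(n)) edges below the root.
log2(4) = 2.0000
ceil(2.0000) = 2
height (edges) = 2

2


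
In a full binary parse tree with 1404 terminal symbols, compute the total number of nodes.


Leaf nodes (terminals): 1404
Internal nodes = n - 1 = 1404 - 1 = 1403
Total = leaves + internal = 1404 + 1403 = 2807

2807


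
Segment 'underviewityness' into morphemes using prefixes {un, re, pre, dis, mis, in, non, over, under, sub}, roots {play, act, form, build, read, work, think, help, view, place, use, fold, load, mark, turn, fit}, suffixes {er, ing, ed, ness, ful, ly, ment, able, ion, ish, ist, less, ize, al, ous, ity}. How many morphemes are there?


Segmenting 'underviewityness' against the inventory:
  'under' -> prefix (morpheme 1)
  'view' -> root (morpheme 2)
  'ity' -> suffix (morpheme 3)
  'ness' -> suffix (morpheme 4)
Total morphemes: 4

4


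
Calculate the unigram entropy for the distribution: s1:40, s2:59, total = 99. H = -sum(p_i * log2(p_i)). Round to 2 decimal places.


Computing entropy H = -sum(p_i * log2(p_i)):
  s1: p = 40/99 = 0.4040, -p*log2(p) = 0.5283
  s2: p = 59/99 = 0.5960, -p*log2(p) = 0.4450
H = sum of terms = 0.9733
Rounded to 2 decimals: 0.97

0.97


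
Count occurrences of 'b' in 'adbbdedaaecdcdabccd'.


Scanning 'adbbdedaaecdcdabccd' for 'b':
  Position 2: 'b' -> MATCH (count: 1)
  Position 3: 'b' -> MATCH (count: 2)
  Position 15: 'b' -> MATCH (count: 3)
Total occurrences of 'b': 3

3


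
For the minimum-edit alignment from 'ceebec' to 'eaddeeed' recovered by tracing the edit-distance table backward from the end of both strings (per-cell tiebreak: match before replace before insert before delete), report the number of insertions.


Edit distance = 6. Backtracking from cell (6, 8) with preference match > replace > insert > delete,
then listing the resulting alignment 'ceebec' -> 'eaddeeed' left to right:
  Step 1: insert 'e' [insertion #1]
  Step 2: insert 'a' [insertion #2]
  Step 3: replace c->d
  Step 4: replace e->d
  Step 5: keep 'e'
  Step 6: replace b->e
  Step 7: keep 'e'
  Step 8: replace c->d
Total insertions: 2

2


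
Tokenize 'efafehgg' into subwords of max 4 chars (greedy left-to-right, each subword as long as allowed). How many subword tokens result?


'efafehgg' has 8 characters.
Chunking with max size 4:
  Chunk 1: 'efaf' (positions 0-3)
  Chunk 2: 'ehgg' (positions 4-7)
Total chunks: ceil(8 / 4) = 2

2


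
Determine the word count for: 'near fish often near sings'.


Counting words by splitting on spaces:
  Word 1: 'near'
  Word 2: 'fish'
  Word 3: 'often'
  Word 4: 'near'
  Word 5: 'sings'
Total words: 5

5


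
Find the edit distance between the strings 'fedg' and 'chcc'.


Building DP table for s1='fedg' (len 4) and s2='chcc' (len 4):
       c  h  c  c
    0  1  2  3  4
  f 1  1  2  3  4
  e 2  2  2  3  4
  d 3  3  3  3  4
  g 4  4  4  4  4
Edit distance = dp[4][4] = 4

4


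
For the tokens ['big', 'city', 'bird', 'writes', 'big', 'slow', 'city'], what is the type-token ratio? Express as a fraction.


Tokens: 7
Unique types: ('big', 'bird', 'city', 'slow', 'writes') = 5
TTR = 5/7
Already in lowest terms.

5/7


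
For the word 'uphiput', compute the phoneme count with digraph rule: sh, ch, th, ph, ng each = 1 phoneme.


Parsing 'uphiput' greedily, digraphs first:
  'u' -> vowel phoneme (phonemes so far: 1)
  'ph' -> digraph (1 consonant phoneme) (phonemes so far: 2)
  'i' -> vowel phoneme (phonemes so far: 3)
  'p' -> consonant phoneme (phonemes so far: 4)
  'u' -> vowel phoneme (phonemes so far: 5)
  't' -> consonant phoneme (phonemes so far: 6)
Total phonemes: 6

6


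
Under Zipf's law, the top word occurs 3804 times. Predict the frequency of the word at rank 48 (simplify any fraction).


Zipf's law: freq(rank) = f1 / rank
f1 = 3804, rank = 48
freq = 3804 / 48
GCD(3804, 48) = 12
Simplified: 317/4

317/4


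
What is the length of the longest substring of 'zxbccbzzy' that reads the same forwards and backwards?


Scanning 'zxbccbzzy' for palindromic substrings.
Substring at positions 2-5: 'bccb'.
Check: reverse('bccb') = 'bccb' -> palindrome confirmed.
Neighbouring characters ('x' / 'z') break symmetry, so it cannot extend further.
No longer palindromic substring exists; longest length = 4

4


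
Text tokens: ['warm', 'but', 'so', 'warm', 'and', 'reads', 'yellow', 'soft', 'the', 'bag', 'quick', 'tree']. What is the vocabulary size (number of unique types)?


Listing all tokens and tracking unique types:
  Token 1: 'warm' -> NEW (unique so far: 1)
  Token 2: 'but' -> NEW (unique so far: 2)
  Token 3: 'so' -> NEW (unique so far: 3)
  Token 4: 'warm' -> duplicate (unique so far: 3)
  Token 5: 'and' -> NEW (unique so far: 4)
  Token 6: 'reads' -> NEW (unique so far: 5)
  Token 7: 'yellow' -> NEW (unique so far: 6)
  Token 8: 'soft' -> NEW (unique so far: 7)
  Token 9: 'the' -> NEW (unique so far: 8)
  Token 10: 'bag' -> NEW (unique so far: 9)
  Token 11: 'quick' -> NEW (unique so far: 10)
  Token 12: 'tree' -> NEW (unique so far: 11)
Unique types: ('and', 'bag', 'but', 'quick', 'reads', 'so', 'soft', 'the', 'tree', 'warm', 'yellow')
Vocabulary size: 11

11


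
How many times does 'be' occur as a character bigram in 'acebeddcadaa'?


Scanning 'acebeddcadaa' for bigram 'be':
  Position 0: 'ac' -> no
  Position 1: 'ce' -> no
  Position 2: 'eb' -> no
  Position 3: 'be' -> MATCH
  Position 4: 'ed' -> no
  Position 5: 'dd' -> no
  Position 6: 'dc' -> no
  Position 7: 'ca' -> no
  Position 8: 'ad' -> no
  Position 9: 'da' -> no
  Position 10: 'aa' -> no
Total matches: 1

1


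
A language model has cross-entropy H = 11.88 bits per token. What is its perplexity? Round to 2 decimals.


Perplexity formula: PP = 2^H
H = 11.88
PP = 2^11.88
Decompose: 2^11.88 = 2^11 * 2^0.88
2^11 = 2048, 2^0.88 ~ 1.8403753
PP ~ 2048 * 1.8403753 = 3769.0886144
Rounded to 2 decimals: 3769.09

3769.09


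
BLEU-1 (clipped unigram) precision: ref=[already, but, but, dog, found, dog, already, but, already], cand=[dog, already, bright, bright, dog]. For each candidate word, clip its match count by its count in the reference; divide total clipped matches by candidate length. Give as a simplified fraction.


Reference word counts: {'already': 3, 'but': 3, 'dog': 2, 'found': 1}
Checking each candidate word (with clipping):
  'dog' -> in reference (ref count 2, used 1/2) -> match (matches: 1)
  'already' -> in reference (ref count 3, used 1/3) -> match (matches: 2)
  'bright' -> not in reference -> no match (matches: 2)
  'bright' -> not in reference -> no match (matches: 2)
  'dog' -> in reference (ref count 2, used 2/2) -> match (matches: 3)
Clipped matches: 3, Candidate length: 5
Precision = 3/5

3/5


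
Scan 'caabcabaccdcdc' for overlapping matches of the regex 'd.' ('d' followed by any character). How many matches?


Pattern: d. means 'd' followed by any character.
Scanning 'caabcabaccdcdc' position-by-position:
  Pos 0: window 'ca' -> no
  Pos 1: window 'aa' -> no
  Pos 2: window 'ab' -> no
  Pos 3: window 'bc' -> no
  Pos 4: window 'ca' -> no
  Pos 5: window 'ab' -> no
  Pos 6: window 'ba' -> no
  Pos 7: window 'ac' -> no
  Pos 8: window 'cc' -> no
  Pos 9: window 'cd' -> no
  Pos 10: window 'dc' -> MATCH
  Pos 11: window 'cd' -> no
  Pos 12: window 'dc' -> MATCH
  Pos 13: window 'c' -> no
Total matches: 2

2


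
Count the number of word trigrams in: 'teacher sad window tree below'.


Word trigrams from [5] words:
  Trigram 1: (teacher sad window)
  Trigram 2: (sad window tree)
  Trigram 3: (window tree below)
Total word trigrams: 5 - 2 = 3

3


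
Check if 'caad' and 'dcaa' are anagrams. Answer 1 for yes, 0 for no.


Sort characters of 'caad': 'aacd'
Sort characters of 'dcaa': 'aacd'
Sorted forms match -> they ARE anagrams
Result: 1

1


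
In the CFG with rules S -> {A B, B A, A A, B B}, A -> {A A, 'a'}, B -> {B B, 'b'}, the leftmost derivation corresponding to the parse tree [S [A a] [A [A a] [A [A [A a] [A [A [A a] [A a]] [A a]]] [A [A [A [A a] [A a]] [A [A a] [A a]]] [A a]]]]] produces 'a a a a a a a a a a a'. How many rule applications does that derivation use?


Every bracketed nonterminal node [X ...] in the tree is produced by exactly one rule application.
Reading the tree off as a leftmost derivation:
  Step 1: S  =>  A A   (applied S -> A A)
  Step 2: A A  =>  a A   (applied A -> a)
  Step 3: a A  =>  a A A   (applied A -> A A)
  Step 4: a A A  =>  a a A   (applied A -> a)
  Step 5: a a A  =>  a a A A   (applied A -> A A)
  Step 6: a a A A  =>  a a A A A   (applied A -> A A)
  Step 7: a a A A A  =>  a a a A A   (applied A -> a)
  Step 8: a a a A A  =>  a a a A A A   (applied A -> A A)
  Step 9: a a a A A A  =>  a a a A A A A   (applied A -> A A)
  Step 10: a a a A A A A  =>  a a a a A A A   (applied A -> a)
  Step 11: a a a a A A A  =>  a a a a a A A   (applied A -> a)
  Step 12: a a a a a A A  =>  a a a a a a A   (applied A -> a)
  Step 13: a a a a a a A  =>  a a a a a a A A   (applied A -> A A)
  Step 14: a a a a a a A A  =>  a a a a a a A A A   (applied A -> A A)
  Step 15: a a a a a a A A A  =>  a a a a a a A A A A   (applied A -> A A)
  Step 16: a a a a a a A A A A  =>  a a a a a a a A A A   (applied A -> a)
  Step 17: a a a a a a a A A A  =>  a a a a a a a a A A   (applied A -> a)
  Step 18: a a a a a a a a A A  =>  a a a a a a a a A A A   (applied A -> A A)
  Step 19: a a a a a a a a A A A  =>  a a a a a a a a a A A   (applied A -> a)
  Step 20: a a a a a a a a a A A  =>  a a a a a a a a a a A   (applied A -> a)
  Step 21: a a a a a a a a a a A  =>  a a a a a a a a a a a   (applied A -> a)
Final yield: a a a a a a a a a a a
Total rewrite steps: 21

21


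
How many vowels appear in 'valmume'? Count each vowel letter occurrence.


Scanning each character of 'valmume':
  Position 1: 'v' -> consonant (running count: 0)
  Position 2: 'a' -> vowel (running count: 1)
  Position 3: 'l' -> consonant (running count: 1)
  Position 4: 'm' -> consonant (running count: 1)
  Position 5: 'u' -> vowel (running count: 2)
  Position 6: 'm' -> consonant (running count: 2)
  Position 7: 'e' -> vowel (running count: 3)
Total vowels: 3

3


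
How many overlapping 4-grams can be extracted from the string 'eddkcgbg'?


String 'eddkcgbg' has length L = 8.
Number of overlapping n-grams = L - n + 1
Substituting: 8 - 4 + 1 = 5

5


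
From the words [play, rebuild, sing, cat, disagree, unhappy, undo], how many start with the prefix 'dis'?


Checking each word for prefix 'dis':
  'play' -> no (count: 0)
  'rebuild' -> no (count: 0)
  'sing' -> no (count: 0)
  'cat' -> no (count: 0)
  'disagree' -> YES, starts with 'dis' (count: 1)
  'unhappy' -> no (count: 1)
  'undo' -> no (count: 1)
Total with prefix 'dis': 1

1


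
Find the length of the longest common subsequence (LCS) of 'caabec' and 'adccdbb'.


DP table for LCS of 'caabec' and 'adccdbb':
       a  d  c  c  d  b  b
    0  0  0  0  0  0  0  0
  c 0  0  0  1  1  1  1  1
  a 0  1  1  1  1  1  1  1
  a 0  1  1  1  1  1  1  1
  b 0  1  1  1  1  1  2  2
  e 0  1  1  1  1  1  2  2
  c 0  1  1  2  2  2  2  2
LCS: 'cb'
LCS length = 2

2


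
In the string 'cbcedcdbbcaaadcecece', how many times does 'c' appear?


Scanning 'cbcedcdbbcaaadcecece' for 'c':
  Position 0: 'c' -> MATCH (count: 1)
  Position 2: 'c' -> MATCH (count: 2)
  Position 5: 'c' -> MATCH (count: 3)
  Position 9: 'c' -> MATCH (count: 4)
  Position 14: 'c' -> MATCH (count: 5)
  Position 16: 'c' -> MATCH (count: 6)
  Position 18: 'c' -> MATCH (count: 7)
Total occurrences of 'c': 7

7


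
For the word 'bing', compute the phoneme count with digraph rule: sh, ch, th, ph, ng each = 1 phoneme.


Parsing 'bing' greedily, digraphs first:
  'b' -> consonant phoneme (phonemes so far: 1)
  'i' -> vowel phoneme (phonemes so far: 2)
  'ng' -> digraph (1 consonant phoneme) (phonemes so far: 3)
Total phonemes: 3

3


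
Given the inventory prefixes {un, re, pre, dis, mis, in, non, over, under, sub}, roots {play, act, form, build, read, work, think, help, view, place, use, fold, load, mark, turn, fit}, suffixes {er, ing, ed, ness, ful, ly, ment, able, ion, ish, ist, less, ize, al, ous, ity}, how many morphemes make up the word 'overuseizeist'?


Segmenting 'overuseizeist' against the inventory:
  'over' -> prefix (morpheme 1)
  'use' -> root (morpheme 2)
  'ize' -> suffix (morpheme 3)
  'ist' -> suffix (morpheme 4)
Total morphemes: 4

4


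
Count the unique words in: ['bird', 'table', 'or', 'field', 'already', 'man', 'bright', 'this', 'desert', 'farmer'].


Listing all tokens and tracking unique types:
  Token 1: 'bird' -> NEW (unique so far: 1)
  Token 2: 'table' -> NEW (unique so far: 2)
  Token 3: 'or' -> NEW (unique so far: 3)
  Token 4: 'field' -> NEW (unique so far: 4)
  Token 5: 'already' -> NEW (unique so far: 5)
  Token 6: 'man' -> NEW (unique so far: 6)
  Token 7: 'bright' -> NEW (unique so far: 7)
  Token 8: 'this' -> NEW (unique so far: 8)
  Token 9: 'desert' -> NEW (unique so far: 9)
  Token 10: 'farmer' -> NEW (unique so far: 10)
Unique types: ('already', 'bird', 'bright', 'desert', 'farmer', 'field', 'man', 'or', 'table', 'this')
Vocabulary size: 10

10


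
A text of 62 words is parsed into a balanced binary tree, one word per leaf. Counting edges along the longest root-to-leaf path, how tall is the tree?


In a balanced binary tree with n leaves the deepest leaf is ceil(log2(n)) edges below the root.
log2(62) = 5.9542
ceil(5.9542) = 6
height (edges) = 6

6


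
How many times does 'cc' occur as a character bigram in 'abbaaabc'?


Scanning 'abbaaabc' for bigram 'cc':
  Position 0: 'ab' -> no
  Position 1: 'bb' -> no
  Position 2: 'ba' -> no
  Position 3: 'aa' -> no
  Position 4: 'aa' -> no
  Position 5: 'ab' -> no
  Position 6: 'bc' -> no
Total matches: 0

0


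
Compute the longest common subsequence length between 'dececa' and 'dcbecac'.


DP table for LCS of 'dececa' and 'dcbecac':
       d  c  b  e  c  a  c
    0  0  0  0  0  0  0  0
  d 0  1  1  1  1  1  1  1
  e 0  1  1  1  2  2  2  2
  c 0  1  2  2  2  3  3  3
  e 0  1  2  2  3  3  3  3
  c 0  1  2  2  3  4  4  4
  a 0  1  2  2  3  4  5  5
LCS: 'dceca'
LCS length = 5

5


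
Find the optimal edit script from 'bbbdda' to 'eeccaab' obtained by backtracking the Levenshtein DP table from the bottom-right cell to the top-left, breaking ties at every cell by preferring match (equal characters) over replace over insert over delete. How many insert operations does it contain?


Edit distance = 6. Backtracking from cell (6, 7) with preference match > replace > insert > delete,
then listing the resulting alignment 'bbbdda' -> 'eeccaab' left to right:
  Step 1: replace b->e
  Step 2: replace b->e
  Step 3: replace b->c
  Step 4: replace d->c
  Step 5: replace d->a
  Step 6: keep 'a'
  Step 7: insert 'b' [insertion #1]
Total insertions: 1

1


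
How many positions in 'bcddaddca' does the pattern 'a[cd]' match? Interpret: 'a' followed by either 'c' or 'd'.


Pattern: a[cd] means 'a' followed by either 'c' or 'd'.
Scanning 'bcddaddca' position-by-position:
  Pos 0: window 'bc' -> no
  Pos 1: window 'cd' -> no
  Pos 2: window 'dd' -> no
  Pos 3: window 'da' -> no
  Pos 4: window 'ad' -> MATCH
  Pos 5: window 'dd' -> no
  Pos 6: window 'dc' -> no
  Pos 7: window 'ca' -> no
  Pos 8: window 'a' -> no
Total matches: 1

1


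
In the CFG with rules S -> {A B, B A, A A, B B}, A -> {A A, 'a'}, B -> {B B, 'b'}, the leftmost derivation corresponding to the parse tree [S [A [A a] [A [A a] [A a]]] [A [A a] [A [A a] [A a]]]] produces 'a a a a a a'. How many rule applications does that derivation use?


Every bracketed nonterminal node [X ...] in the tree is produced by exactly one rule application.
Reading the tree off as a leftmost derivation:
  Step 1: S  =>  A A   (applied S -> A A)
  Step 2: A A  =>  A A A   (applied A -> A A)
  Step 3: A A A  =>  a A A   (applied A -> a)
  Step 4: a A A  =>  a A A A   (applied A -> A A)
  Step 5: a A A A  =>  a a A A   (applied A -> a)
  Step 6: a a A A  =>  a a a A   (applied A -> a)
  Step 7: a a a A  =>  a a a A A   (applied A -> A A)
  Step 8: a a a A A  =>  a a a a A   (applied A -> a)
  Step 9: a a a a A  =>  a a a a A A   (applied A -> A A)
  Step 10: a a a a A A  =>  a a a a a A   (applied A -> a)
  Step 11: a a a a a A  =>  a a a a a a   (applied A -> a)
Final yield: a a a a a a
Total rewrite steps: 11

11


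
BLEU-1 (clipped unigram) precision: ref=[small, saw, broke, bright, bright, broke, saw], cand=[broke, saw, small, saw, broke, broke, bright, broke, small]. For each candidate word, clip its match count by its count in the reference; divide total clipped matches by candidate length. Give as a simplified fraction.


Reference word counts: {'bright': 2, 'broke': 2, 'saw': 2, 'small': 1}
Checking each candidate word (with clipping):
  'broke' -> in reference (ref count 2, used 1/2) -> match (matches: 1)
  'saw' -> in reference (ref count 2, used 1/2) -> match (matches: 2)
  'small' -> in reference (ref count 1, used 1/1) -> match (matches: 3)
  'saw' -> in reference (ref count 2, used 2/2) -> match (matches: 4)
  'broke' -> in reference (ref count 2, used 2/2) -> match (matches: 5)
  'broke' -> ref count 2 already used up (2/2) -> clipped, no match (matches: 5)
  'bright' -> in reference (ref count 2, used 1/2) -> match (matches: 6)
  'broke' -> ref count 2 already used up (2/2) -> clipped, no match (matches: 6)
  'small' -> ref count 1 already used up (1/1) -> clipped, no match (matches: 6)
Clipped matches: 6, Candidate length: 9
Precision = 6/9 = 2/3

2/3


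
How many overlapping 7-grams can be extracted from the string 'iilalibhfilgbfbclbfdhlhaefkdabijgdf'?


String 'iilalibhfilgbfbclbfdhlhaefkdabijgdf' has length L = 35.
Number of overlapping n-grams = L - n + 1
Substituting: 35 - 7 + 1 = 29

29


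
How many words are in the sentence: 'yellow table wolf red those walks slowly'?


Counting words by splitting on spaces:
  Word 1: 'yellow'
  Word 2: 'table'
  Word 3: 'wolf'
  Word 4: 'red'
  Word 5: 'those'
  Word 6: 'walks'
  Word 7: 'slowly'
Total words: 7

7


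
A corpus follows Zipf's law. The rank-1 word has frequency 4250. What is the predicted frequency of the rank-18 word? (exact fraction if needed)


Zipf's law: freq(rank) = f1 / rank
f1 = 4250, rank = 18
freq = 4250 / 18
GCD(4250, 18) = 2
Simplified: 2125/9

2125/9


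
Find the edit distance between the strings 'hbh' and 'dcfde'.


Building DP table for s1='hbh' (len 3) and s2='dcfde' (len 5):
       d  c  f  d  e
    0  1  2  3  4  5
  h 1  1  2  3  4  5
  b 2  2  2  3  4  5
  h 3  3  3  3  4  5
Edit distance = dp[3][5] = 5

5
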